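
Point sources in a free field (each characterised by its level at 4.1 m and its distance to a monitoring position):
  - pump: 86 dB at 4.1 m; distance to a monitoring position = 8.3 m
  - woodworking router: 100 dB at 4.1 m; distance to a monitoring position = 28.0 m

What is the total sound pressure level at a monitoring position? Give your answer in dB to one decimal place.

84.9 dB

Propagate each source to the receiver with L = L_ref − 20·log₁₀(r/r_ref), then add intensities.
pump: 86 − 20·log₁₀(8.3/4.1) = 86 − 6.13 = 79.87 dB.
woodworking router: 100 − 20·log₁₀(28.0/4.1) = 100 − 16.69 = 83.31 dB.
Σ 10^(L/10) = 3.116e+08 → L_total = 10·log₁₀(3.116e+08) = 84.94 dB.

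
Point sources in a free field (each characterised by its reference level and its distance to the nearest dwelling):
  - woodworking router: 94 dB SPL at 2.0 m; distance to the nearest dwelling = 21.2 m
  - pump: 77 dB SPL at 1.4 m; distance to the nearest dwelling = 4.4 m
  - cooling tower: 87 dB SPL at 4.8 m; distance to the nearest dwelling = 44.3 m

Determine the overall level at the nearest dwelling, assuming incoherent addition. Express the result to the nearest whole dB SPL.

Propagate each source to the receiver with L = L_ref − 20·log₁₀(r/r_ref), then add intensities.
woodworking router: 94 − 20·log₁₀(21.2/2.0) = 94 − 20.51 = 73.49 dB SPL.
pump: 77 − 20·log₁₀(4.4/1.4) = 77 − 9.95 = 67.05 dB SPL.
cooling tower: 87 − 20·log₁₀(44.3/4.8) = 87 − 19.30 = 67.70 dB SPL.
Σ 10^(L/10) = 3.331e+07 → L_total = 10·log₁₀(3.331e+07) = 75.23 dB SPL.

75 dB SPL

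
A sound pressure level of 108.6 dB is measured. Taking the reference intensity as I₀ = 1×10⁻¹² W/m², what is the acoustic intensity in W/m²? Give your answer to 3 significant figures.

I/I₀ = 10^(108.6/10) = 7.244e+10, so I = 7.244e+10 × 10⁻¹² W/m².

0.0724 W/m²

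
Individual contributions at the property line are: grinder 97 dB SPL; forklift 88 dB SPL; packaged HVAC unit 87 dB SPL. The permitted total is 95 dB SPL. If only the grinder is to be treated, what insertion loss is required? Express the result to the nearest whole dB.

4 dB

The untreated sources together contribute 10^(88/10) + 10^(87/10) = 1.132e+09, i.e. 90.54 dB SPL.
The limit corresponds to 10^(95/10) = 3.162e+09; subtracting the fixed part leaves 2.030e+09 for the grinder, i.e. 93.08 dB SPL.
So the grinder must be reduced from 97 to 93.08 dB SPL: IL = 3.92 dB.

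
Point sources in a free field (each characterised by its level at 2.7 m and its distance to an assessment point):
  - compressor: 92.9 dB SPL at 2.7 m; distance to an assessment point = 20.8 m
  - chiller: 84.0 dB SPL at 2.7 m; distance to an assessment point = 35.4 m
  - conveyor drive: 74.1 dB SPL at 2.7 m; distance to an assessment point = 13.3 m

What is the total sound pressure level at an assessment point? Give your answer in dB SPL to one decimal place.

75.5 dB SPL

First find each source's level at the receiver (point-source: −20·log₁₀(r/r_ref)), then combine on an intensity basis.
compressor: 92.9 − 20·log₁₀(20.8/2.7) = 92.9 − 17.73 = 75.17 dB SPL.
chiller: 84.0 − 20·log₁₀(35.4/2.7) = 84.0 − 22.35 = 61.65 dB SPL.
conveyor drive: 74.1 − 20·log₁₀(13.3/2.7) = 74.1 − 13.85 = 60.25 dB SPL.
Σ 10^(L/10) = 3.538e+07 → L_total = 10·log₁₀(3.538e+07) = 75.49 dB SPL.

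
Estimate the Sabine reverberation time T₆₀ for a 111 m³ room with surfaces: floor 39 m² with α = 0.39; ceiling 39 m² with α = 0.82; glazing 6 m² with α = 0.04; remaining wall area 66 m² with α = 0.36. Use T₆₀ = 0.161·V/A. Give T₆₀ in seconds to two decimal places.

Total absorption A = 39·0.39 + 39·0.82 + 6·0.04 + 66·0.36 = 71.19 m² sabins.
T₆₀ = 0.161·V/A = 0.161·111/71.19 = 0.251 s.

0.25 s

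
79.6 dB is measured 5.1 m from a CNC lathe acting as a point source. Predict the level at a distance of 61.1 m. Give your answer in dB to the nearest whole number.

Point-source attenuation: ΔL = 20·log₁₀(r₂/r₁) = 20·log₁₀(61.1/5.1) = 21.569 dB.
L₂ = 79.6 − 20·log₁₀(61.1/5.1) = 79.6 − 21.569 = 58.03 dB.

58 dB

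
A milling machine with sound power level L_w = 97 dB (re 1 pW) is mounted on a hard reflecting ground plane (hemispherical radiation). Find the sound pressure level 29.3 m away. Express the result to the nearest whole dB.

Free-field hemispherical radiation: L_p = L_w − 10·log₁₀(2π·r²), r = 29.3 m.
2π·r² = 5394 m², 10·log₁₀ of that is 37.319 dB.
L_p = 97 − 37.319 = 59.68 dB.

60 dB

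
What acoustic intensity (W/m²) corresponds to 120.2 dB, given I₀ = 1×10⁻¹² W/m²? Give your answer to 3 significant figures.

I = I₀·10^(L/10) = 10⁻¹² × 10^(120.2/10) = 10^(0.020).

1.05 W/m²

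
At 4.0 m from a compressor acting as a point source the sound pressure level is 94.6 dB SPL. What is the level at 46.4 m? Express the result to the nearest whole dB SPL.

73 dB SPL

Spherical spreading from a point source gives a 20·log₁₀(r₂/r₁) drop.
L₂ = 94.6 − 20·log₁₀(46.4/4.0) = 94.6 − 21.289 = 73.31 dB SPL.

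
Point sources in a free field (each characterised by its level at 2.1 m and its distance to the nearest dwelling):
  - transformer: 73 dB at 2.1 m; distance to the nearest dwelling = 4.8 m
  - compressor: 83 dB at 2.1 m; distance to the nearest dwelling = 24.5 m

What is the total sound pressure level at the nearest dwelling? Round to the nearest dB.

67 dB

First find each source's level at the receiver (point-source: −20·log₁₀(r/r_ref)), then combine on an intensity basis.
transformer: 73 − 20·log₁₀(4.8/2.1) = 73 − 7.18 = 65.82 dB.
compressor: 83 − 20·log₁₀(24.5/2.1) = 83 − 21.34 = 61.66 dB.
Σ 10^(L/10) = 5.285e+06 → L_total = 10·log₁₀(5.285e+06) = 67.23 dB.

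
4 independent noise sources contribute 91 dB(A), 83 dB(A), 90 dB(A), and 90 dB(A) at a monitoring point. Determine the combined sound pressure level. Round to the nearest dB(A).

95 dB(A)

Incoherent sources combine by intensity addition: L_total = 10·log₁₀(Σ 10^(L_i/10)).
Σ 10^(L/10) = 10^(91/10) + 10^(83/10) + 10^(90/10) + 10^(90/10) = 3.458e+09.
L_total = 10·log₁₀(3.458e+09) = 95.39 dB(A).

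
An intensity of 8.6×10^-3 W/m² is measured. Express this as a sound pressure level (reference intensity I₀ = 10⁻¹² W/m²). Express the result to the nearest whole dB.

99 dB

I/I₀ = 8.6×10^-3/10⁻¹² = 8.6×10^9, and L = 10·log₁₀(I/I₀).
L = 10·(0.9345 + 9) = 99.34 dB.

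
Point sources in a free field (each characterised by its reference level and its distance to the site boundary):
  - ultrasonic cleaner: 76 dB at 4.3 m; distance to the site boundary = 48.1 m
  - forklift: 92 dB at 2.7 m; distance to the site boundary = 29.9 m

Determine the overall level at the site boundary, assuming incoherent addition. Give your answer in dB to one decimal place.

71.2 dB

Propagate each source to the receiver with L = L_ref − 20·log₁₀(r/r_ref), then add intensities.
ultrasonic cleaner: 76 − 20·log₁₀(48.1/4.3) = 76 − 20.97 = 55.03 dB.
forklift: 92 − 20·log₁₀(29.9/2.7) = 92 − 20.89 = 71.11 dB.
Σ 10^(L/10) = 1.324e+07 → L_total = 10·log₁₀(1.324e+07) = 71.22 dB.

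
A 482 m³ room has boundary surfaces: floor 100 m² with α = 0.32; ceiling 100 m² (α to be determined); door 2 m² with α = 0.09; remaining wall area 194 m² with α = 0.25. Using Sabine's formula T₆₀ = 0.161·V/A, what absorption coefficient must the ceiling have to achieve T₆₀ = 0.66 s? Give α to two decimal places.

0.37

Required total absorption A = 0.161·482/0.66 = 117.58 m².
Absorption from the other surfaces = 100·0.32 + 2·0.09 + 194·0.25 = 80.68 m², so the ceiling must supply 36.90 m² over 100 m².
α = 36.90/100 = 0.369.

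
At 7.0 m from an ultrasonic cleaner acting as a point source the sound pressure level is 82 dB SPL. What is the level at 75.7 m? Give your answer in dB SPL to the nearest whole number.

Point-source attenuation: ΔL = 20·log₁₀(r₂/r₁) = 20·log₁₀(75.7/7.0) = 20.680 dB.
L₂ = 82 − 20·log₁₀(75.7/7.0) = 82 − 20.680 = 61.32 dB SPL.

61 dB SPL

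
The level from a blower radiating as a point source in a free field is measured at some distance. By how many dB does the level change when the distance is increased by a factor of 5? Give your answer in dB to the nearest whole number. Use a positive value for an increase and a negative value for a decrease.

-14 dB

With spherical spreading the level changes by −20·log₁₀(r₂/r₁).
ΔL = −20·log₁₀(5) = -13.98 dB.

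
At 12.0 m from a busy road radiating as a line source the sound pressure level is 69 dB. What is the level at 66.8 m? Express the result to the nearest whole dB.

Cylindrical spreading from a line source gives a 10·log₁₀(r₂/r₁) drop.
L₂ = 69 − 10·log₁₀(66.8/12.0) = 69 − 7.456 = 61.54 dB.

62 dB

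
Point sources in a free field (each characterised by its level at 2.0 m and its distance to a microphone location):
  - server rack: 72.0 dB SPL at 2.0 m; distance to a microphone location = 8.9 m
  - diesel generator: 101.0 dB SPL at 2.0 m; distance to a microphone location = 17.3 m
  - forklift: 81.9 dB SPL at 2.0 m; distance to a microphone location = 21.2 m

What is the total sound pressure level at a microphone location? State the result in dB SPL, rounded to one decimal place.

First find each source's level at the receiver (point-source: −20·log₁₀(r/r_ref)), then combine on an intensity basis.
server rack: 72.0 − 20·log₁₀(8.9/2.0) = 72.0 − 12.97 = 59.03 dB SPL.
diesel generator: 101.0 − 20·log₁₀(17.3/2.0) = 101.0 − 18.74 = 82.26 dB SPL.
forklift: 81.9 − 20·log₁₀(21.2/2.0) = 81.9 − 20.51 = 61.39 dB SPL.
Σ 10^(L/10) = 1.704e+08 → L_total = 10·log₁₀(1.704e+08) = 82.32 dB SPL.

82.3 dB SPL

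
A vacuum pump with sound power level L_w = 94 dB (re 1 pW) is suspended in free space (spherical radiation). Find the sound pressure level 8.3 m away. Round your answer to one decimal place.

L_p = L_w − 10·log₁₀(4π·r²) with r = 8.3 m.
4π·r² = 865.7 m², 10·log₁₀ of that is 29.374 dB.
L_p = 94 − 29.374 = 64.63 dB.

64.6 dB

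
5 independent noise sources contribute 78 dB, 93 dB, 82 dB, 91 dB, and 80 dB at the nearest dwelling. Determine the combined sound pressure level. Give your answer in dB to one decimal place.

Incoherent sources combine by intensity addition: L_total = 10·log₁₀(Σ 10^(L_i/10)).
Σ 10^(L/10) = 10^(78/10) + 10^(93/10) + 10^(82/10) + 10^(91/10) + 10^(80/10) = 3.576e+09.
L_total = 10·log₁₀(3.576e+09) = 95.53 dB.

95.5 dB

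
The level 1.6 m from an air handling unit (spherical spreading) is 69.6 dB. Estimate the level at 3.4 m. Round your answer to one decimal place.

63.1 dB

For a point source, L₂ = L₁ − 20·log₁₀(r₂/r₁).
L₂ = 69.6 − 20·log₁₀(3.4/1.6) = 69.6 − 6.547 = 63.05 dB.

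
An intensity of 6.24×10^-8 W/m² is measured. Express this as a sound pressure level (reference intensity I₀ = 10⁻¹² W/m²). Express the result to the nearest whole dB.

I/I₀ = 6.24×10^-8/10⁻¹² = 6.24×10^4, and L = 10·log₁₀(I/I₀).
L = 10·(0.7952 + 4) = 47.95 dB.

48 dB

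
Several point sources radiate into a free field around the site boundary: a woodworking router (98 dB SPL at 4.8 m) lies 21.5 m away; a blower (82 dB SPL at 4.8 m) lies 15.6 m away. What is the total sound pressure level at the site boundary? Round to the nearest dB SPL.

First find each source's level at the receiver (point-source: −20·log₁₀(r/r_ref)), then combine on an intensity basis.
woodworking router: 98 − 20·log₁₀(21.5/4.8) = 98 − 13.02 = 84.98 dB SPL.
blower: 82 − 20·log₁₀(15.6/4.8) = 82 − 10.24 = 71.76 dB SPL.
Σ 10^(L/10) = 3.295e+08 → L_total = 10·log₁₀(3.295e+08) = 85.18 dB SPL.

85 dB SPL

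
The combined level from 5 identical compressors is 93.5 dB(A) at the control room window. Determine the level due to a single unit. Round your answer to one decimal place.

86.5 dB(A)

For N identical incoherent sources L_total = L₁ + 10·log₁₀ N, so L₁ = 93.5 − 10·log₁₀(5) = 93.5 − 6.990.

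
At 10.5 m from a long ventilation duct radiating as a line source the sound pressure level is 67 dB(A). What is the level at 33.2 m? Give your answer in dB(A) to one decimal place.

For a line source, L₂ = L₁ − 10·log₁₀(r₂/r₁).
L₂ = 67 − 10·log₁₀(33.2/10.5) = 67 − 4.999 = 62.00 dB(A).

62.0 dB(A)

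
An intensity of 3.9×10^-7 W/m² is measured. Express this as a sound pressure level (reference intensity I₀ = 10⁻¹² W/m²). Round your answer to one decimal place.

Dividing by I₀ shifts the exponent by 12: I/I₀ = 3.9×10^5.
L = 10·(0.5911 + 5) = 55.91 dB.

55.9 dB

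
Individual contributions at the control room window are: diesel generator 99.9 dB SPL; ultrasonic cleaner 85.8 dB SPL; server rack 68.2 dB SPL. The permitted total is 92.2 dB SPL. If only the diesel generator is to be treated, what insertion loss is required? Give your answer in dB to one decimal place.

Everything except the diesel generator sums to 10^(85.8/10) + 10^(68.2/10) = 3.868e+08 in linear terms, 85.87 dB SPL.
The limit corresponds to 10^(92.2/10) = 1.660e+09; subtracting the fixed part leaves 1.273e+09 for the diesel generator, i.e. 91.05 dB SPL.
So the diesel generator must be reduced from 99.9 to 91.05 dB SPL: IL = 8.85 dB.

8.9 dB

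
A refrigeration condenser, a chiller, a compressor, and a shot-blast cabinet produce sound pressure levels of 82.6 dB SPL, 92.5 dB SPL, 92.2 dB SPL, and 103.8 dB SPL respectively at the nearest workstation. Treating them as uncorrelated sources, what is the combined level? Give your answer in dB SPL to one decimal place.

For uncorrelated sources the intensities add, so convert each level to linear form, sum, and take 10·log₁₀ of the total.
Σ 10^(L/10) = 10^(82.6/10) + 10^(92.5/10) + 10^(92.2/10) + 10^(103.8/10) = 2.761e+10.
L_total = 10·log₁₀(2.761e+10) = 104.41 dB SPL.

104.4 dB SPL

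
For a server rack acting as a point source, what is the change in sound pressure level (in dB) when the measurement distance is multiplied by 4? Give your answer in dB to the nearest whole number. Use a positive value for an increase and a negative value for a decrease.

-12 dB

Point-source spreading: ΔL = −20·log₁₀(r₂/r₁).
ΔL = −20·log₁₀(4) = -12.04 dB.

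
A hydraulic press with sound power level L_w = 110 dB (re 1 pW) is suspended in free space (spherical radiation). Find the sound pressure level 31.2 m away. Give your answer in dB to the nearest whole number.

The power spreads over a sphere of area 4π·r², so L_p = L_w − 10·log₁₀(4π·r²).
4π·r² = 1.223e+04 m², 10·log₁₀ of that is 40.875 dB.
L_p = 110 − 40.875 = 69.12 dB.

69 dB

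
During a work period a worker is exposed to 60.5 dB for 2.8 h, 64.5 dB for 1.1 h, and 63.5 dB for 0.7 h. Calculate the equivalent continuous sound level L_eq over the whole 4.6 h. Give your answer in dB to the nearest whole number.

62 dB

Weight each interval's intensity by its duration and average over T = 4.6 h:
Σ tᵢ·10^(Lᵢ/10) = 2.8·10^(60.5/10) + 1.1·10^(64.5/10) + 0.7·10^(63.5/10) = 7.809e+06.
L_eq = 10·log₁₀(7.809e+06/4.6) = 62.30 dB.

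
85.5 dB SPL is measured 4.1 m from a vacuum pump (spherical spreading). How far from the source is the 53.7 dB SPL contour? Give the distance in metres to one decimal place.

For a point source L₁ − L₂ = 20·log₁₀(r₂/r₁), so r₂ = r₁·10^((L₁−L₂)/20).
r₂ = 4.1·10^((85.5−53.7)/20) = 4.1·10^(31.8/20) = 159.51 m.

159.5 m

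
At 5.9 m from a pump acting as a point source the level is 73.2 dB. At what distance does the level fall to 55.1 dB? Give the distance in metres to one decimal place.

47.4 m

The 18.1 dB drop corresponds to a distance ratio of 10^(18.1/20) for a point source.
r₂ = 5.9·10^((73.2−55.1)/20) = 5.9·10^(18.1/20) = 47.41 m.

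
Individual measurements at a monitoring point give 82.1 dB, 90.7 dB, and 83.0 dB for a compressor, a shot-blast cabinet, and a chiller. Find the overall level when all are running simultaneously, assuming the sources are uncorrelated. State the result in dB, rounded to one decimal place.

For uncorrelated sources the intensities add, so convert each level to linear form, sum, and take 10·log₁₀ of the total.
Σ 10^(L/10) = 10^(82.1/10) + 10^(90.7/10) + 10^(83.0/10) = 1.537e+09.
L_total = 10·log₁₀(1.537e+09) = 91.87 dB.

91.9 dB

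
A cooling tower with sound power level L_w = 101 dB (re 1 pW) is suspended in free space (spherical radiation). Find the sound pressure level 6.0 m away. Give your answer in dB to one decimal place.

The power spreads over a sphere of area 4π·r², so L_p = L_w − 10·log₁₀(4π·r²).
4π·r² = 452.4 m², 10·log₁₀ of that is 26.555 dB.
L_p = 101 − 26.555 = 74.44 dB.

74.4 dB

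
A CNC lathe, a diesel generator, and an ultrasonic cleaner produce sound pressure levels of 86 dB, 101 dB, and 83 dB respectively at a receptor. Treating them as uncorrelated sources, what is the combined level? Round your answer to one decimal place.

101.2 dB

For uncorrelated sources the intensities add, so convert each level to linear form, sum, and take 10·log₁₀ of the total.
Σ 10^(L/10) = 10^(86/10) + 10^(101/10) + 10^(83/10) = 1.319e+10.
L_total = 10·log₁₀(1.319e+10) = 101.20 dB.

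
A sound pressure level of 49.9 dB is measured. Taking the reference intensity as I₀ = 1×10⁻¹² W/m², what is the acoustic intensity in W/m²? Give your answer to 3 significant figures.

L = 10·log₁₀(I/I₀) ⇒ I = I₀·10^(L/10) = 10⁻¹² × 10^4.99.

9.77e-08 W/m²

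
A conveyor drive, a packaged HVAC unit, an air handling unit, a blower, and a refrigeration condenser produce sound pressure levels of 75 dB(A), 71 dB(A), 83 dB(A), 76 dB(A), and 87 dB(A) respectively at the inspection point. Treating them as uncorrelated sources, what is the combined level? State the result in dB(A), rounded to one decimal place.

For uncorrelated sources the intensities add, so convert each level to linear form, sum, and take 10·log₁₀ of the total.
Σ 10^(L/10) = 10^(75/10) + 10^(71/10) + 10^(83/10) + 10^(76/10) + 10^(87/10) = 7.847e+08.
L_total = 10·log₁₀(7.847e+08) = 88.95 dB(A).

88.9 dB(A)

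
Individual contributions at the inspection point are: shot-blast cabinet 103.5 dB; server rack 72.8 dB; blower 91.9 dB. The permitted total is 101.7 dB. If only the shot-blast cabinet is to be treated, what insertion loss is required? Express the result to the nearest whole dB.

2 dB

Fixed contribution from the other sources: Σ 10^(L/10) = 10^(72.8/10) + 10^(91.9/10) = 1.568e+09 (91.95 dB).
The limit corresponds to 10^(101.7/10) = 1.479e+10; subtracting the fixed part leaves 1.322e+10 for the shot-blast cabinet, i.e. 101.21 dB.
So the shot-blast cabinet must be reduced from 103.5 to 101.21 dB: IL = 2.29 dB.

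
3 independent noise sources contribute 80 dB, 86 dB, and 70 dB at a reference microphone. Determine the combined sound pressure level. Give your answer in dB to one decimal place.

For uncorrelated sources the intensities add, so convert each level to linear form, sum, and take 10·log₁₀ of the total.
Σ 10^(L/10) = 10^(80/10) + 10^(86/10) + 10^(70/10) = 5.081e+08.
L_total = 10·log₁₀(5.081e+08) = 87.06 dB.

87.1 dB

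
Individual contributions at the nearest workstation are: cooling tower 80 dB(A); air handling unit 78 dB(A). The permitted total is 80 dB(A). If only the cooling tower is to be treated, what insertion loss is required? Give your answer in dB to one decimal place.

Everything except the cooling tower sums to 10^(78/10) = 6.310e+07 in linear terms, 78.00 dB(A).
To meet 80 dB(A) overall, the treated cooling tower may contribute at most 10^(80/10) − 6.310e+07 = 3.690e+07, i.e. 75.67 dB(A).
So the cooling tower must be reduced from 80 to 75.67 dB(A): IL = 4.33 dB.

4.3 dB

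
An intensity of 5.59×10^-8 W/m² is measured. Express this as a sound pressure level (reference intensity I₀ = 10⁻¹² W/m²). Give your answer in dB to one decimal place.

L = 10·log₁₀(I/I₀) = 10·log₁₀(5.59×10^-8/10⁻¹²) = 10·log₁₀(5.59×10^4).
L = 10·(0.7474 + 4) = 47.47 dB.

47.5 dB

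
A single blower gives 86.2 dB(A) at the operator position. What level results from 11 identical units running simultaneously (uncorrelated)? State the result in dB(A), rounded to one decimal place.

L_total = L₁ + 10·log₁₀ N for N identical incoherent sources.
L_total = 86.2 + 10·log₁₀(11) = 86.2 + 10.414 = 96.61 dB(A).

96.6 dB(A)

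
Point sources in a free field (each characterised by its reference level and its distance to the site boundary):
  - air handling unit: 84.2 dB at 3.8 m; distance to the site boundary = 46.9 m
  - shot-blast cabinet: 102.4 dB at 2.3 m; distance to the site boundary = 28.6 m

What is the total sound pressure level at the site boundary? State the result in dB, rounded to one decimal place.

First find each source's level at the receiver (point-source: −20·log₁₀(r/r_ref)), then combine on an intensity basis.
air handling unit: 84.2 − 20·log₁₀(46.9/3.8) = 84.2 − 21.83 = 62.37 dB.
shot-blast cabinet: 102.4 − 20·log₁₀(28.6/2.3) = 102.4 − 21.89 = 80.51 dB.
Σ 10^(L/10) = 1.141e+08 → L_total = 10·log₁₀(1.141e+08) = 80.57 dB.

80.6 dB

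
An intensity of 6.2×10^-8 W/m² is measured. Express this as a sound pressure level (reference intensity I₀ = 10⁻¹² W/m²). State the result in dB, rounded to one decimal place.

47.9 dB

L = 10·log₁₀(I/I₀) = 10·log₁₀(6.2×10^-8/10⁻¹²) = 10·log₁₀(6.2×10^4).
L = 10·(0.7924 + 4) = 47.92 dB.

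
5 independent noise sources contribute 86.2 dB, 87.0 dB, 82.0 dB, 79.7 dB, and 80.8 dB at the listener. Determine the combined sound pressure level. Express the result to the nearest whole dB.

91 dB

For uncorrelated sources the intensities add, so convert each level to linear form, sum, and take 10·log₁₀ of the total.
Σ 10^(L/10) = 10^(86.2/10) + 10^(87.0/10) + 10^(82.0/10) + 10^(79.7/10) + 10^(80.8/10) = 1.290e+09.
L_total = 10·log₁₀(1.290e+09) = 91.11 dB.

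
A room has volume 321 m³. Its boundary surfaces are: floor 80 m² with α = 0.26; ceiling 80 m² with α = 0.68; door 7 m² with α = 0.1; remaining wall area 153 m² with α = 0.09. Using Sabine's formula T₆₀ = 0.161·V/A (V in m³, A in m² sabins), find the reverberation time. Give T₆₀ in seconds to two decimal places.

0.58 s

A = Σ Sᵢαᵢ = 80·0.26 + 80·0.68 + 7·0.1 + 153·0.09 = 89.67 m².
T₆₀ = 0.161 × 321 / 89.67 = 0.576 s.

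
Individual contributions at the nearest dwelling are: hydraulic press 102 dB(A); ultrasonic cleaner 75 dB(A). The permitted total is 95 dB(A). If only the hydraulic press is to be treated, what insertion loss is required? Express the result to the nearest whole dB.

7 dB

Everything except the hydraulic press sums to 10^(75/10) = 3.162e+07 in linear terms, 75.00 dB(A).
To meet 95 dB(A) overall, the treated hydraulic press may contribute at most 10^(95/10) − 3.162e+07 = 3.131e+09, i.e. 94.96 dB(A).
Required insertion loss = 102 − 94.96 = 7.04 dB.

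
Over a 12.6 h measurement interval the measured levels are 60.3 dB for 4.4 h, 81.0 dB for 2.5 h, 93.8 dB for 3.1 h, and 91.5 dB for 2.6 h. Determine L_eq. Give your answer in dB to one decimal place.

Weight each interval's intensity by its duration and average over T = 12.6 h:
Σ tᵢ·10^(Lᵢ/10) = 4.4·10^(60.3/10) + 2.5·10^(81.0/10) + 3.1·10^(93.8/10) + 2.6·10^(91.5/10) = 1.143e+10.
L_eq = 10·log₁₀(1.143e+10/12.6) = 89.58 dB.

89.6 dB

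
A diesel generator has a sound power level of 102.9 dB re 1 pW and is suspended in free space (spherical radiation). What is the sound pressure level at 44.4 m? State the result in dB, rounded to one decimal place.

L_p = L_w − 10·log₁₀(4π·r²) with r = 44.4 m.
4π·r² = 2.477e+04 m², 10·log₁₀ of that is 43.940 dB.
L_p = 102.9 − 43.940 = 58.96 dB.

59.0 dB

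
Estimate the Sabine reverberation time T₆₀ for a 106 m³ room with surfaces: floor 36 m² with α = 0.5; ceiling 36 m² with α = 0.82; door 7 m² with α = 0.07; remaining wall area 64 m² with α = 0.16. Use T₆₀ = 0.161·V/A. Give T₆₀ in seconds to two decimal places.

Total absorption A = 36·0.5 + 36·0.82 + 7·0.07 + 64·0.16 = 58.25 m² sabins.
T₆₀ = 0.161 × 106 / 58.25 = 0.293 s.

0.29 s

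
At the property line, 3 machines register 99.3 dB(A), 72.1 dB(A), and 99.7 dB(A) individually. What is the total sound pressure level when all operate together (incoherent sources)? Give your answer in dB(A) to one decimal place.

Incoherent sources combine by intensity addition: L_total = 10·log₁₀(Σ 10^(L_i/10)).
Σ 10^(L/10) = 10^(99.3/10) + 10^(72.1/10) + 10^(99.7/10) = 1.786e+10.
L_total = 10·log₁₀(1.786e+10) = 102.52 dB(A).

102.5 dB(A)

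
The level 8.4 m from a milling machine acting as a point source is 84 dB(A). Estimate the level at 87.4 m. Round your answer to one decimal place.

63.7 dB(A)

For a point source, L₂ = L₁ − 20·log₁₀(r₂/r₁).
L₂ = 84 − 20·log₁₀(87.4/8.4) = 84 − 20.345 = 63.66 dB(A).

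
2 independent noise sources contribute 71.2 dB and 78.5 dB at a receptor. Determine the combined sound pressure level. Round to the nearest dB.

79 dB

For uncorrelated sources the intensities add, so convert each level to linear form, sum, and take 10·log₁₀ of the total.
Σ 10^(L/10) = 10^(71.2/10) + 10^(78.5/10) = 8.398e+07.
L_total = 10·log₁₀(8.398e+07) = 79.24 dB.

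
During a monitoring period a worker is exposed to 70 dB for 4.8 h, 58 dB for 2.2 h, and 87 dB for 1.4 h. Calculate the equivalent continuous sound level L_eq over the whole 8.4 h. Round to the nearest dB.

80 dB

L_eq = 10·log₁₀[(1/T)·Σ tᵢ·10^(Lᵢ/10)] with T = 8.4 h.
Σ tᵢ·10^(Lᵢ/10) = 4.8·10^(70/10) + 2.2·10^(58/10) + 1.4·10^(87/10) = 7.511e+08.
L_eq = 10·log₁₀(7.511e+08/8.4) = 79.51 dB.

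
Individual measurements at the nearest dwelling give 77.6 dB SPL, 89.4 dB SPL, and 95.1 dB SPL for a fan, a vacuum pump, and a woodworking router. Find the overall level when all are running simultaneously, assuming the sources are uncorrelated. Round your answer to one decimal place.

96.2 dB SPL

Incoherent sources combine by intensity addition: L_total = 10·log₁₀(Σ 10^(L_i/10)).
Σ 10^(L/10) = 10^(77.6/10) + 10^(89.4/10) + 10^(95.1/10) = 4.164e+09.
L_total = 10·log₁₀(4.164e+09) = 96.20 dB SPL.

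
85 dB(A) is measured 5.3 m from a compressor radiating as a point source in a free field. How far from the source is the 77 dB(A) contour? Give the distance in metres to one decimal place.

Point-source spreading drops the level by 20·log₁₀(r₂/r₁); inverting, r₂/r₁ = 10^(ΔL/20).
r₂ = 5.3·10^((85−77)/20) = 5.3·10^(8.0/20) = 13.31 m.

13.3 m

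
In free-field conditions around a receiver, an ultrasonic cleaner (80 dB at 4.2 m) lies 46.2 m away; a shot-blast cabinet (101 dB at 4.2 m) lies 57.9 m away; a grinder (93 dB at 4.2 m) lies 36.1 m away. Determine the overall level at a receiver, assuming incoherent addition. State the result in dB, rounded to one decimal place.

79.7 dB

First find each source's level at the receiver (point-source: −20·log₁₀(r/r_ref)), then combine on an intensity basis.
ultrasonic cleaner: 80 − 20·log₁₀(46.2/4.2) = 80 − 20.83 = 59.17 dB.
shot-blast cabinet: 101 − 20·log₁₀(57.9/4.2) = 101 − 22.79 = 78.21 dB.
grinder: 93 − 20·log₁₀(36.1/4.2) = 93 − 18.69 = 74.31 dB.
Σ 10^(L/10) = 9.408e+07 → L_total = 10·log₁₀(9.408e+07) = 79.73 dB.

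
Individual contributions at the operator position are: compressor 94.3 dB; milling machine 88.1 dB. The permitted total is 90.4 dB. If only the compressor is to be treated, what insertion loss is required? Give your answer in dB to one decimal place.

7.8 dB

Everything except the compressor sums to 10^(88.1/10) = 6.457e+08 in linear terms, 88.10 dB.
The limit corresponds to 10^(90.4/10) = 1.096e+09; subtracting the fixed part leaves 4.508e+08 for the compressor, i.e. 86.54 dB.
Required insertion loss = 94.3 − 86.54 = 7.76 dB.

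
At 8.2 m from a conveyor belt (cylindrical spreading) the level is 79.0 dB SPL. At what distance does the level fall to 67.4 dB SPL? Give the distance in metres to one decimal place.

Line-source spreading drops the level by 10·log₁₀(r₂/r₁); inverting, r₂/r₁ = 10^(ΔL/10).
r₂ = 8.2·10^((79.0−67.4)/10) = 8.2·10^(11.6/10) = 118.53 m.

118.5 m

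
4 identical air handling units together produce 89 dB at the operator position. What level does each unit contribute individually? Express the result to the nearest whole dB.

83 dB

Dividing the total intensity by 4 lowers the level by 10·log₁₀ 4 = 6.021 dB: L₁ = 89 − 6.021.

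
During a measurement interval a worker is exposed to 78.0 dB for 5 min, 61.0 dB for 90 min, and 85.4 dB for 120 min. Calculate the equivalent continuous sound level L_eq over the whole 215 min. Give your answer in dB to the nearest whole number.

L_eq = 10·log₁₀[(1/T)·Σ tᵢ·10^(Lᵢ/10)] with T = 215 min.
Σ tᵢ·10^(Lᵢ/10) = 5·10^(78.0/10) + 90·10^(61.0/10) + 120·10^(85.4/10) = 4.204e+10.
L_eq = 10·log₁₀(4.204e+10/215) = 82.91 dB.

83 dB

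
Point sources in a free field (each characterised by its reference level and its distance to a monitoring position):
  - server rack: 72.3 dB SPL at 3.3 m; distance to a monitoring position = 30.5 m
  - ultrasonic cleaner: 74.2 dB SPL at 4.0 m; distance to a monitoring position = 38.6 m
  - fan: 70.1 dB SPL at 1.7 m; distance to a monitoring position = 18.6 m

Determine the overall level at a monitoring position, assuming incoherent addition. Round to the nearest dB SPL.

58 dB SPL

First find each source's level at the receiver (point-source: −20·log₁₀(r/r_ref)), then combine on an intensity basis.
server rack: 72.3 − 20·log₁₀(30.5/3.3) = 72.3 − 19.32 = 52.98 dB SPL.
ultrasonic cleaner: 74.2 − 20·log₁₀(38.6/4.0) = 74.2 − 19.69 = 54.51 dB SPL.
fan: 70.1 − 20·log₁₀(18.6/1.7) = 70.1 − 20.78 = 49.32 dB SPL.
Σ 10^(L/10) = 5.667e+05 → L_total = 10·log₁₀(5.667e+05) = 57.53 dB SPL.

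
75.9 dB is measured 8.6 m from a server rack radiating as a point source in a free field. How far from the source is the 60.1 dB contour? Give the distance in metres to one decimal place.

53.0 m

Point-source spreading drops the level by 20·log₁₀(r₂/r₁); inverting, r₂/r₁ = 10^(ΔL/20).
r₂ = 8.6·10^((75.9−60.1)/20) = 8.6·10^(15.8/20) = 53.03 m.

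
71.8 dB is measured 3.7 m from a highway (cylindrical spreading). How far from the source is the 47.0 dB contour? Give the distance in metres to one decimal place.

For a line source L₁ − L₂ = 10·log₁₀(r₂/r₁), so r₂ = r₁·10^((L₁−L₂)/10).
r₂ = 3.7·10^((71.8−47.0)/10) = 3.7·10^(24.8/10) = 1117.38 m.

1117.4 m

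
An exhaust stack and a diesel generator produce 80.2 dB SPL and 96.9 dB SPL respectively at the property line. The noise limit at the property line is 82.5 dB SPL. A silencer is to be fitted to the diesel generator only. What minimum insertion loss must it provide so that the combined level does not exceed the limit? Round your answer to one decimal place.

The untreated sources together contribute 10^(80.2/10) = 1.047e+08, i.e. 80.20 dB SPL.
The limit corresponds to 10^(82.5/10) = 1.778e+08; subtracting the fixed part leaves 7.312e+07 for the diesel generator, i.e. 78.64 dB SPL.
Required insertion loss = 96.9 − 78.64 = 18.26 dB.

18.3 dB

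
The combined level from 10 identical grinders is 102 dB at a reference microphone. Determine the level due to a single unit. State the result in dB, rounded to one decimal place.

10 equal contributions raise the level by 10·log₁₀ 10 = 10.000 dB, so each unit alone gives 102 − 10.000.

92.0 dB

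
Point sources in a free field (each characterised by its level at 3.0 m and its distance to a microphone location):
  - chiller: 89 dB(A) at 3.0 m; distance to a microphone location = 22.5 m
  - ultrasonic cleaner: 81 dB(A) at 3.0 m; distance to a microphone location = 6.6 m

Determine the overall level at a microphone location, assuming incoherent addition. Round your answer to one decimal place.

76.0 dB(A)

Apply inverse-square spreading to bring every level to the receiver, then sum 10^(L/10).
chiller: 89 − 20·log₁₀(22.5/3.0) = 89 − 17.50 = 71.50 dB(A).
ultrasonic cleaner: 81 − 20·log₁₀(6.6/3.0) = 81 − 6.85 = 74.15 dB(A).
Σ 10^(L/10) = 4.013e+07 → L_total = 10·log₁₀(4.013e+07) = 76.03 dB(A).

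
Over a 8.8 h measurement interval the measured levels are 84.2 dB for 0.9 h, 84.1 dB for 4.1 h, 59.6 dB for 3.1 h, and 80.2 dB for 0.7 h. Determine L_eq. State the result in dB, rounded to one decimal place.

81.9 dB

The energy average is taken in the linear domain: L_eq = 10·log₁₀[(Σ tᵢ·10^(Lᵢ/10))/T], T = 8.8 h.
Σ tᵢ·10^(Lᵢ/10) = 0.9·10^(84.2/10) + 4.1·10^(84.1/10) + 3.1·10^(59.6/10) + 0.7·10^(80.2/10) = 1.367e+09.
L_eq = 10·log₁₀(1.367e+09/8.8) = 81.91 dB.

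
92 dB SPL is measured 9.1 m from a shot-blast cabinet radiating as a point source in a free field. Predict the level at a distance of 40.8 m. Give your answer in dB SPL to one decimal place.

79.0 dB SPL

Spherical spreading from a point source gives a 20·log₁₀(r₂/r₁) drop.
L₂ = 92 − 20·log₁₀(40.8/9.1) = 92 − 13.032 = 78.97 dB SPL.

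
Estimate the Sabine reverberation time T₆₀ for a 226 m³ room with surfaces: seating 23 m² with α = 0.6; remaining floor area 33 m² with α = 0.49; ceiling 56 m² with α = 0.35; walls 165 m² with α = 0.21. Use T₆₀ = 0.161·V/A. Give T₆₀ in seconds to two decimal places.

0.43 s

Summing Sᵢαᵢ: 23·0.6 + 33·0.49 + 56·0.35 + 165·0.21 = 84.22 m².
T₆₀ = 0.161 × 226 / 84.22 = 0.432 s.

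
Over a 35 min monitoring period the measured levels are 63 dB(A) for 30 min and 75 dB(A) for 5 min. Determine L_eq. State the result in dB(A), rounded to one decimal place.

The energy average is taken in the linear domain: L_eq = 10·log₁₀[(Σ tᵢ·10^(Lᵢ/10))/T], T = 35 min.
Σ tᵢ·10^(Lᵢ/10) = 30·10^(63/10) + 5·10^(75/10) = 2.180e+08.
L_eq = 10·log₁₀(2.180e+08/35) = 67.94 dB(A).

67.9 dB(A)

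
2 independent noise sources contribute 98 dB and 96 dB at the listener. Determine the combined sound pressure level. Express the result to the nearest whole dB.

100 dB

For uncorrelated sources the intensities add, so convert each level to linear form, sum, and take 10·log₁₀ of the total.
Σ 10^(L/10) = 10^(98/10) + 10^(96/10) = 1.029e+10.
L_total = 10·log₁₀(1.029e+10) = 100.12 dB.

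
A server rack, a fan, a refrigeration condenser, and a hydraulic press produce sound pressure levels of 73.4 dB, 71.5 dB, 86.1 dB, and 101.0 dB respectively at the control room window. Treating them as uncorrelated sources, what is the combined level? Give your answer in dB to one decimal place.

101.2 dB

For uncorrelated sources the intensities add, so convert each level to linear form, sum, and take 10·log₁₀ of the total.
Σ 10^(L/10) = 10^(73.4/10) + 10^(71.5/10) + 10^(86.1/10) + 10^(101.0/10) = 1.303e+10.
L_total = 10·log₁₀(1.303e+10) = 101.15 dB.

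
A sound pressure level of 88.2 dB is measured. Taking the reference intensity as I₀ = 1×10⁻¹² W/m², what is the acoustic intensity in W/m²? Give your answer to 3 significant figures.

0.000661 W/m²

I = I₀·10^(L/10) = 10⁻¹² × 10^(88.2/10) = 10^(-3.180).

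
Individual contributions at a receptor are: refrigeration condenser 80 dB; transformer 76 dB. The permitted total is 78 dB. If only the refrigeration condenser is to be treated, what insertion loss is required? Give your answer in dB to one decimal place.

The untreated sources together contribute 10^(76/10) = 3.981e+07, i.e. 76.00 dB.
To meet 78 dB overall, the treated refrigeration condenser may contribute at most 10^(78/10) − 3.981e+07 = 2.329e+07, i.e. 73.67 dB.
Required insertion loss = 80 − 73.67 = 6.33 dB.

6.3 dB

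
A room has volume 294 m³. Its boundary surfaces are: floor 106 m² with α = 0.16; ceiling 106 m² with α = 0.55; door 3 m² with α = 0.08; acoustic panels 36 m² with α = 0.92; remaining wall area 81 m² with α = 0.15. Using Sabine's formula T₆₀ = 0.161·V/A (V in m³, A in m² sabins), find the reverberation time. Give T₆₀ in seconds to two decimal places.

0.39 s

A = Σ Sᵢαᵢ = 106·0.16 + 106·0.55 + 3·0.08 + 36·0.92 + 81·0.15 = 120.77 m².
T₆₀ = 0.161 × 294 / 120.77 = 0.392 s.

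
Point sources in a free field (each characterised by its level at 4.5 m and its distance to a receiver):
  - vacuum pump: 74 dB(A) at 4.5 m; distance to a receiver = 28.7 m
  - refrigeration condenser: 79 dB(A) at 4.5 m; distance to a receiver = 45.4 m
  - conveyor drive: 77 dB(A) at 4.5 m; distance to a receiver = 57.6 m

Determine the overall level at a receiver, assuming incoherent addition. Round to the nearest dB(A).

62 dB(A)

First find each source's level at the receiver (point-source: −20·log₁₀(r/r_ref)), then combine on an intensity basis.
vacuum pump: 74 − 20·log₁₀(28.7/4.5) = 74 − 16.09 = 57.91 dB(A).
refrigeration condenser: 79 − 20·log₁₀(45.4/4.5) = 79 − 20.08 = 58.92 dB(A).
conveyor drive: 77 − 20·log₁₀(57.6/4.5) = 77 − 22.14 = 54.86 dB(A).
Σ 10^(L/10) = 1.704e+06 → L_total = 10·log₁₀(1.704e+06) = 62.31 dB(A).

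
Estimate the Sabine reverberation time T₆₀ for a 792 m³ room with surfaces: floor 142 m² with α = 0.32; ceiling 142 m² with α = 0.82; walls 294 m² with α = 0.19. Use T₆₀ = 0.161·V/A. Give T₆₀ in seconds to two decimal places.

A = Σ Sᵢαᵢ = 142·0.32 + 142·0.82 + 294·0.19 = 217.74 m².
T₆₀ = 0.161 × 792 / 217.74 = 0.586 s.

0.59 s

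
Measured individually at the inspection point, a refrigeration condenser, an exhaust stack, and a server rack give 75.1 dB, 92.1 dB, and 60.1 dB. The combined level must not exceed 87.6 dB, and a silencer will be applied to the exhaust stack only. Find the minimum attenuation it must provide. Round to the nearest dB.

5 dB

Everything except the exhaust stack sums to 10^(75.1/10) + 10^(60.1/10) = 3.338e+07 in linear terms, 75.24 dB.
To meet 87.6 dB overall, the treated exhaust stack may contribute at most 10^(87.6/10) − 3.338e+07 = 5.421e+08, i.e. 87.34 dB.
Required insertion loss = 92.1 − 87.34 = 4.76 dB.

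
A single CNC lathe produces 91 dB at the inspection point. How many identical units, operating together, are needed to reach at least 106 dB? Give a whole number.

32

The shortfall is 106 − 91 = 15.0 dB, and N units add 10·log₁₀ N, so need 10·log₁₀ N ≥ 15.0.
N ≥ 10^(15.0/10) = 31.623, so N = 32.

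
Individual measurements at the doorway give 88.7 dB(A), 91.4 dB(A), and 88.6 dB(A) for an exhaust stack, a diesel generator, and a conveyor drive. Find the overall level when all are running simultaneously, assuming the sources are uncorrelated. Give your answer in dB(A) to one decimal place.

94.5 dB(A)

Incoherent sources combine by intensity addition: L_total = 10·log₁₀(Σ 10^(L_i/10)).
Σ 10^(L/10) = 10^(88.7/10) + 10^(91.4/10) + 10^(88.6/10) = 2.846e+09.
L_total = 10·log₁₀(2.846e+09) = 94.54 dB(A).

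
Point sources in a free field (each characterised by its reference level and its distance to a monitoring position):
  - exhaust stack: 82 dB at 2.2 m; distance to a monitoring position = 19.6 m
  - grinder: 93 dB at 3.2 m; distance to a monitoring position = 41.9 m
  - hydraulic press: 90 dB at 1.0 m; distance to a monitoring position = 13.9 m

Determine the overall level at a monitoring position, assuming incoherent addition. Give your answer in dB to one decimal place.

72.7 dB

Apply inverse-square spreading to bring every level to the receiver, then sum 10^(L/10).
exhaust stack: 82 − 20·log₁₀(19.6/2.2) = 82 − 19.00 = 63.00 dB.
grinder: 93 − 20·log₁₀(41.9/3.2) = 93 − 22.34 = 70.66 dB.
hydraulic press: 90 − 20·log₁₀(13.9/1.0) = 90 − 22.86 = 67.14 dB.
Σ 10^(L/10) = 1.881e+07 → L_total = 10·log₁₀(1.881e+07) = 72.74 dB.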